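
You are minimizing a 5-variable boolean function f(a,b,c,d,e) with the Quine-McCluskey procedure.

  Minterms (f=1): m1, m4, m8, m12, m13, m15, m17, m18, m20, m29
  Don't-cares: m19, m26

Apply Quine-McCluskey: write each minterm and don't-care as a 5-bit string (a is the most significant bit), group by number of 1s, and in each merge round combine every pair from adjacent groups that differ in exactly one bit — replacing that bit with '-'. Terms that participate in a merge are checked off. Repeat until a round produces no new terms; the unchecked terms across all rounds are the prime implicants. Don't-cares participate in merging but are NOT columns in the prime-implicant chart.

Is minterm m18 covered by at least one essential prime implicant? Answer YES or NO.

[col 0] 00001*, 00100*, 01000*, 01100*, 01101*, 01111*, 10001*, 10010*, 10011*, 10100*, 11010*, 11101*
[col 1] -0001, -0100, -1101, 0-100, 01-00, 011-1, 0110-, 1-010, 100-1, 1001-
Prime implicants: -0001, -0100, -1101, 0-100, 01-00, 011-1, 0110-, 1-010, 100-1, 1001-
PI chart (minterm → PIs covering it):
  1 | -0001  (sole → essential)
  4 | -0100,0-100
  8 | 01-00  (sole → essential)
  12 | 0-100,01-00,0110-
  13 | -1101,011-1,0110-
  15 | 011-1  (sole → essential)
  17 | -0001,100-1
  18 | 1-010,1001-
  20 | -0100  (sole → essential)
  29 | -1101  (sole → essential)
Essential prime implicants: -0001, -0100, -1101, 01-00, 011-1

NO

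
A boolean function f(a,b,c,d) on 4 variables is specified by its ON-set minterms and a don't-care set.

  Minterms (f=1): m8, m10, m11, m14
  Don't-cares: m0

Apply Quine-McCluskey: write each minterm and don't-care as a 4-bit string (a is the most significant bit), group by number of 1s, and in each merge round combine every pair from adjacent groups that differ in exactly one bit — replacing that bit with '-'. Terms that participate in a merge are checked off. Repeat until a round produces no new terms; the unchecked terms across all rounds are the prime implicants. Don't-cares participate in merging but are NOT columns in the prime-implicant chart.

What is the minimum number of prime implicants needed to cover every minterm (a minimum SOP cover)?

size-2^0 implicants → 0000(✓)  1000(✓)  1010(✓)  1011(✓)  1110(✓)
size-2^1 implicants → -000  1-10  10-0  101-
Unchecked terms (primes): -000, 1-10, 10-0, 101-
Minterm coverage:
  m8 ⊆ -000,10-0
  m10 ⊆ 1-10,10-0,101-
  m11 ⊆ 101- [E]
  m14 ⊆ 1-10 [E]
E = {1-10, 101-}
Petrick residual → -000
Cover = b'c'd' + acd' + ab'c  |cover|=3

3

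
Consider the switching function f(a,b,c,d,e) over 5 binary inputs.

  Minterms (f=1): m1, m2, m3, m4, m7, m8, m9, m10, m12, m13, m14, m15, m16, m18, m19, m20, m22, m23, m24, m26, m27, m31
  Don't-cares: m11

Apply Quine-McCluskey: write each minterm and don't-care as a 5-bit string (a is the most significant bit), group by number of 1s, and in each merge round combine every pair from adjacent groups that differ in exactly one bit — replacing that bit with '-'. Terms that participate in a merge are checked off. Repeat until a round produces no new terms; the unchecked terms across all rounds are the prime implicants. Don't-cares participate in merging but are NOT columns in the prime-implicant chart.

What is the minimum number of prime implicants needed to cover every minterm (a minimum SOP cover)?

[col 0] 00001*, 00010*, 00011*, 00100*, 00111*, 01000*, 01001*, 01010*, 01011*, 01100*, 01101*, 01110*, 01111*, 10000*, 10010*, 10011*, 10100*, 10110*, 10111*, 11000*, 11010*, 11011*, 11111*
[col 1] -0010*, -0011*, -0100, -0111*, -1000*, -1010*, -1011*, -1111*, 0-001*, 0-010*, 0-011*, 0-100, 0-111*, 00-11*, 000-1*, 0001-*, 01-00*, 01-01*, 01-10*, 01-11*, 010-0*, 010-1*, 0100-*, 0101-*, 011-0*, 011-1*, 0110-*, 0111-*, 1-000*, 1-010*, 1-011*, 1-111*, 10-00*, 10-10*, 10-11*, 100-0*, 1001-*, 101-0*, 1011-*, 11-11*, 110-0*, 1101-*
[col 2] --010*, --011*, --111*, -0-11*, -001-*, -1-11*, -10-0, -101-*, 0--11*, 0-0-1, 0-01-*, 01--0*, 01--1*, 01-0-*, 01-1-*, 010--*, 011--*, 1--11*, 1-0-0, 1-01-*, 10--0, 10-1-
[col 3] ---11, --01-, 01---
Prime implicants: ---11, --01-, -0100, -10-0, 0-0-1, 0-100, 01---, 1-0-0, 10--0, 10-1-
PI chart (minterm → PIs covering it):
  1 | 0-0-1  (sole → essential)
  2 | --01-  (sole → essential)
  3 | ---11,--01-,0-0-1
  4 | -0100,0-100
  7 | ---11  (sole → essential)
  8 | -10-0,01---
  9 | 0-0-1,01---
  10 | --01-,-10-0,01---
  12 | 0-100,01---
  13 | 01---  (sole → essential)
  14 | 01---  (sole → essential)
  15 | ---11,01---
  16 | 1-0-0,10--0
  18 | --01-,1-0-0,10--0,10-1-
  19 | ---11,--01-,10-1-
  20 | -0100,10--0
  22 | 10--0,10-1-
  23 | ---11,10-1-
  24 | -10-0,1-0-0
  26 | --01-,-10-0,1-0-0
  27 | ---11,--01-
  31 | ---11  (sole → essential)
Essential prime implicants: ---11, --01-, 0-0-1, 01---
Petrick residual → -0100, -10-0, 10--0
Minimum SOP uses 7 PIs: de + c'd + b'cd'e' + bc'e' + a'c'e + a'b + ab'e'

7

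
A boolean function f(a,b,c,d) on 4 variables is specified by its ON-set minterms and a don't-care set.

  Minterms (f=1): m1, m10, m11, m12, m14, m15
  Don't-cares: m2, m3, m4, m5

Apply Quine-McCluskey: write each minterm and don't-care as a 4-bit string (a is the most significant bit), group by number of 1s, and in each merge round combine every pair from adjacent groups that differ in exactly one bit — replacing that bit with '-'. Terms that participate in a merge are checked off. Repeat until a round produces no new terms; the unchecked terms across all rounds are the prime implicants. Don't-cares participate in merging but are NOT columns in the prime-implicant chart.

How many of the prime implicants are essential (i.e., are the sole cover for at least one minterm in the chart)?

Round 0: 0001✓ 0010✓ 0011✓ 0100✓ 0101✓ 1010✓ 1011✓ 1100✓ 1110✓ 1111✓
Round 1: -010✓ -011✓ -100 0-01 00-1 001-✓ 010- 1-10✓ 1-11✓ 101-✓ 11-0 111-✓
Round 2: -01- 1-1-
PIs = {-01-, -100, 0-01, 00-1, 010-, 1-1-, 11-0}
Coverage chart:
  m1: 0-01,00-1
  m10: -01-,1-1-
  m11: -01-,1-1-
  m12: -100,11-0
  m14: 1-1-,11-0
  m15: 1-1- ←essential
Essential: 1-1-

1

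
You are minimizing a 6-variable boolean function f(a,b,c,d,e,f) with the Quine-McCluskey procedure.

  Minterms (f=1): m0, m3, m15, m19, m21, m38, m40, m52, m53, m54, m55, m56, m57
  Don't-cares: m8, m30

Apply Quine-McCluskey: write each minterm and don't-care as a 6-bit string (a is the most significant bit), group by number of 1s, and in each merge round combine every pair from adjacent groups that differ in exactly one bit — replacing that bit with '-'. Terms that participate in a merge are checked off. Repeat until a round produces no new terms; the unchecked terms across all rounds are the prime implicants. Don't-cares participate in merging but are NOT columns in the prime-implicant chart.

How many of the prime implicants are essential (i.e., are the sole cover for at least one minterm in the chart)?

7

Round 0: 000000✓ 000011✓ 001000✓ 001111 010011✓ 010101✓ 011110 100110✓ 101000✓ 110100✓ 110101✓ 110110✓ 110111✓ 111000✓ 111001✓
Round 1: -01000 -10101 0-0011 00-000 1-0110 1-1000 1101-0✓ 1101-1✓ 11010-✓ 11011-✓ 11100-
Round 2: 1101--
PIs = {-01000, -10101, 0-0011, 00-000, 001111, 011110, 1-0110, 1-1000, 1101--, 11100-}
Coverage chart:
  m0: 00-000 ←essential
  m3: 0-0011 ←essential
  m15: 001111 ←essential
  m19: 0-0011 ←essential
  m21: -10101 ←essential
  m38: 1-0110 ←essential
  m40: -01000,1-1000
  m52: 1101-- ←essential
  m53: -10101,1101--
  m54: 1-0110,1101--
  m55: 1101-- ←essential
  m56: 1-1000,11100-
  m57: 11100- ←essential
Essential: -10101, 0-0011, 00-000, 001111, 1-0110, 1101--, 11100-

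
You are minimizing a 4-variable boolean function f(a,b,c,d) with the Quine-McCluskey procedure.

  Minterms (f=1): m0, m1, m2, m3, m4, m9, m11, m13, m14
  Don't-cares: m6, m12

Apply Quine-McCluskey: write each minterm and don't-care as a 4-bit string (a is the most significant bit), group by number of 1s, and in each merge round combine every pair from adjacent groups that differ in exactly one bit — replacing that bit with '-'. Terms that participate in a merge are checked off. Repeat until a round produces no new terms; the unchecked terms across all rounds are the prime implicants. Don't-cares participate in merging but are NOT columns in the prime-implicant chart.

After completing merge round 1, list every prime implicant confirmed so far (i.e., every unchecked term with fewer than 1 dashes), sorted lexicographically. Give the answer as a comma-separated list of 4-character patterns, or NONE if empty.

Round 0: 0000✓ 0001✓ 0010✓ 0011✓ 0100✓ 0110✓ 1001✓ 1011✓ 1100✓ 1101✓ 1110✓
Round 1: -001✓ -011✓ -100✓ -110✓ 0-00✓ 0-10✓ 00-0✓ 00-1✓ 000-✓ 001-✓ 01-0✓ 1-01 10-1✓ 11-0✓ 110-
Round 2: -0-1 -1-0 0--0 00--
PIs = {-0-1, -1-0, 0--0, 00--, 1-01, 110-}

NONE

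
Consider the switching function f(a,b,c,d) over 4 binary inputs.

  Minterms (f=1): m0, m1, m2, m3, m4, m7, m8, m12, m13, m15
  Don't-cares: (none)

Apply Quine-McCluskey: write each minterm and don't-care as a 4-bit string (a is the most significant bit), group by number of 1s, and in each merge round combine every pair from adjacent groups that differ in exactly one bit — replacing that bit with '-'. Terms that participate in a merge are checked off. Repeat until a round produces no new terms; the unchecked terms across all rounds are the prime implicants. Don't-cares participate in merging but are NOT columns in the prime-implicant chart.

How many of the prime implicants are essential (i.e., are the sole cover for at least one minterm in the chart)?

2

Round 0: 0000✓ 0001✓ 0010✓ 0011✓ 0100✓ 0111✓ 1000✓ 1100✓ 1101✓ 1111✓
Round 1: -000✓ -100✓ -111 0-00✓ 0-11 00-0✓ 00-1✓ 000-✓ 001-✓ 1-00✓ 11-1 110-
Round 2: --00 00--
PIs = {--00, -111, 0-11, 00--, 11-1, 110-}
Coverage chart:
  m0: --00,00--
  m1: 00-- ←essential
  m2: 00-- ←essential
  m3: 0-11,00--
  m4: --00 ←essential
  m7: -111,0-11
  m8: --00 ←essential
  m12: --00,110-
  m13: 11-1,110-
  m15: -111,11-1
Essential: --00, 00--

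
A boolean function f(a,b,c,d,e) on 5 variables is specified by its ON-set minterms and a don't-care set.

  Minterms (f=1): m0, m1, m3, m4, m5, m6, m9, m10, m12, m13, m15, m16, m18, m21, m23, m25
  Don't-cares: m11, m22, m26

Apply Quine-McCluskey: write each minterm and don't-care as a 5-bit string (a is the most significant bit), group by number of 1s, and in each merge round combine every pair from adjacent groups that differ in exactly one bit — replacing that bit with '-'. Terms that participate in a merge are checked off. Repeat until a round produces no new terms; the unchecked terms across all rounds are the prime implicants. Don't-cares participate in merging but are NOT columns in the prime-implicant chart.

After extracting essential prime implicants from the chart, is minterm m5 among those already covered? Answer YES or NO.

YES

size-2^0 implicants → 00000(✓)  00001(✓)  00011(✓)  00100(✓)  00101(✓)  00110(✓)  01001(✓)  01010(✓)  01011(✓)  01100(✓)  01101(✓)  01111(✓)  10000(✓)  10010(✓)  10101(✓)  10110(✓)  10111(✓)  11001(✓)  11010(✓)
size-2^1 implicants → -0000  -0101  -0110  -1001  -1010  0-001(✓)  0-011(✓)  0-100(✓)  0-101(✓)  00-00(✓)  00-01(✓)  000-1(✓)  0000-(✓)  001-0  0010-(✓)  01-01(✓)  01-11(✓)  010-1(✓)  0101-  011-1(✓)  0110-(✓)  1-010  10-10  100-0  101-1  1011-
size-2^2 implicants → 0--01  0-0-1  0-10-  00-0-  01--1
Unchecked terms (primes): -0000, -0101, -0110, -1001, -1010, 0--01, 0-0-1, 0-10-, 00-0-, 001-0, 01--1, 0101-, 1-010, 10-10, 100-0, 101-1, 1011-
Minterm coverage:
  m0 ⊆ -0000,00-0-
  m1 ⊆ 0--01,0-0-1,00-0-
  m3 ⊆ 0-0-1 [E]
  m4 ⊆ 0-10-,00-0-,001-0
  m5 ⊆ -0101,0--01,0-10-,00-0-
  m6 ⊆ -0110,001-0
  m9 ⊆ -1001,0--01,0-0-1,01--1
  m10 ⊆ -1010,0101-
  m12 ⊆ 0-10- [E]
  m13 ⊆ 0--01,0-10-,01--1
  m15 ⊆ 01--1 [E]
  m16 ⊆ -0000,100-0
  m18 ⊆ 1-010,10-10,100-0
  m21 ⊆ -0101,101-1
  m23 ⊆ 101-1,1011-
  m25 ⊆ -1001 [E]
E = {-1001, 0-0-1, 0-10-, 01--1}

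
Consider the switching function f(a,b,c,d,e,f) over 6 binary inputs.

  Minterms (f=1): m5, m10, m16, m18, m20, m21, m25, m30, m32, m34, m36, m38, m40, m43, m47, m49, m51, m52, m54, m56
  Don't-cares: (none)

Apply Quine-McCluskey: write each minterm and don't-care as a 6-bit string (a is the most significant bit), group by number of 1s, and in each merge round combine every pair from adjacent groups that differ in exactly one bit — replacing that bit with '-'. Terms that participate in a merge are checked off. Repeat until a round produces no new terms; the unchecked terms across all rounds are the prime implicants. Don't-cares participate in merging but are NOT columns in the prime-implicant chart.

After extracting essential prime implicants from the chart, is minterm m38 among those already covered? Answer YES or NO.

[col 0] 000101*, 001010, 010000*, 010010*, 010100*, 010101*, 011001, 011110, 100000*, 100010*, 100100*, 100110*, 101000*, 101011*, 101111*, 110001*, 110011*, 110100*, 110110*, 111000*
[col 1] -10100, 0-0101, 010-00, 0100-0, 01010-, 1-0100*, 1-0110*, 1-1000, 10-000, 100-00*, 100-10*, 1000-0*, 1001-0*, 101-11, 1100-1, 1101-0*
[col 2] 1-01-0, 100--0
Prime implicants: -10100, 0-0101, 001010, 010-00, 0100-0, 01010-, 011001, 011110, 1-01-0, 1-1000, 10-000, 100--0, 101-11, 1100-1
PI chart (minterm → PIs covering it):
  5 | 0-0101  (sole → essential)
  10 | 001010  (sole → essential)
  16 | 010-00,0100-0
  18 | 0100-0  (sole → essential)
  20 | -10100,010-00,01010-
  21 | 0-0101,01010-
  25 | 011001  (sole → essential)
  30 | 011110  (sole → essential)
  32 | 10-000,100--0
  34 | 100--0  (sole → essential)
  36 | 1-01-0,100--0
  38 | 1-01-0,100--0
  40 | 1-1000,10-000
  43 | 101-11  (sole → essential)
  47 | 101-11  (sole → essential)
  49 | 1100-1  (sole → essential)
  51 | 1100-1  (sole → essential)
  52 | -10100,1-01-0
  54 | 1-01-0  (sole → essential)
  56 | 1-1000  (sole → essential)
Essential prime implicants: 0-0101, 001010, 0100-0, 011001, 011110, 1-01-0, 1-1000, 100--0, 101-11, 1100-1

YES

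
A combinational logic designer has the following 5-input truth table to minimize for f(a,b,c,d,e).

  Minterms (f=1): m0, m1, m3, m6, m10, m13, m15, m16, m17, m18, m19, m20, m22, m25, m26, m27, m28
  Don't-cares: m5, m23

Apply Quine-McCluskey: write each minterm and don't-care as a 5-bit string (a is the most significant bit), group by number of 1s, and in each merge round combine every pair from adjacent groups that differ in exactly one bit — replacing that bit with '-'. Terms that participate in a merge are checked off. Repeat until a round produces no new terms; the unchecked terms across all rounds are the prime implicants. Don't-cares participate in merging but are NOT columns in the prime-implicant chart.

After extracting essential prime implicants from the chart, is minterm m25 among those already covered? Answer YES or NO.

Round 0: 00000✓ 00001✓ 00011✓ 00101✓ 00110✓ 01010✓ 01101✓ 01111✓ 10000✓ 10001✓ 10010✓ 10011✓ 10100✓ 10110✓ 10111✓ 11001✓ 11010✓ 11011✓ 11100✓
Round 1: -0000✓ -0001✓ -0011✓ -0110 -1010 0-101 00-01 000-1✓ 0000-✓ 011-1 1-001✓ 1-010✓ 1-011✓ 1-100 10-00✓ 10-10✓ 10-11✓ 100-0✓ 100-1✓ 1000-✓ 1001-✓ 101-0✓ 1011-✓ 110-1✓ 1101-✓
Round 2: -00-1 -000- 1-0-1 1-01- 10--0 10-1- 100--
PIs = {-00-1, -000-, -0110, -1010, 0-101, 00-01, 011-1, 1-0-1, 1-01-, 1-100, 10--0, 10-1-, 100--}
Coverage chart:
  m0: -000- ←essential
  m1: -00-1,-000-,00-01
  m3: -00-1 ←essential
  m6: -0110 ←essential
  m10: -1010 ←essential
  m13: 0-101,011-1
  m15: 011-1 ←essential
  m16: -000-,10--0,100--
  m17: -00-1,-000-,1-0-1,100--
  m18: 1-01-,10--0,10-1-,100--
  m19: -00-1,1-0-1,1-01-,10-1-,100--
  m20: 1-100,10--0
  m22: -0110,10--0,10-1-
  m25: 1-0-1 ←essential
  m26: -1010,1-01-
  m27: 1-0-1,1-01-
  m28: 1-100 ←essential
Essential: -00-1, -000-, -0110, -1010, 011-1, 1-0-1, 1-100

YES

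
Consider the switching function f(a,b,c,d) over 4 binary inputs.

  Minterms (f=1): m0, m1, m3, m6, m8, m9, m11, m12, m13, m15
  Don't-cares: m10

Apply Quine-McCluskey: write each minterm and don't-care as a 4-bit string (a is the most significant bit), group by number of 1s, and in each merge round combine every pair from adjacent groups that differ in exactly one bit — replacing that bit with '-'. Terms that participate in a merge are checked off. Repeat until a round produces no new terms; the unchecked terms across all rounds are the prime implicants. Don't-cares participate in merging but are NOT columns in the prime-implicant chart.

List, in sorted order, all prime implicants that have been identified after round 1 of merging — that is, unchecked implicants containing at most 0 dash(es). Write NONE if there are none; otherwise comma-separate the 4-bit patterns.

size-2^0 implicants → 0000(✓)  0001(✓)  0011(✓)  0110  1000(✓)  1001(✓)  1010(✓)  1011(✓)  1100(✓)  1101(✓)  1111(✓)
size-2^1 implicants → -000(✓)  -001(✓)  -011(✓)  00-1(✓)  000-(✓)  1-00(✓)  1-01(✓)  1-11(✓)  10-0(✓)  10-1(✓)  100-(✓)  101-(✓)  11-1(✓)  110-(✓)
size-2^2 implicants → -0-1  -00-  1--1  1-0-  10--
Unchecked terms (primes): -0-1, -00-, 0110, 1--1, 1-0-, 10--

0110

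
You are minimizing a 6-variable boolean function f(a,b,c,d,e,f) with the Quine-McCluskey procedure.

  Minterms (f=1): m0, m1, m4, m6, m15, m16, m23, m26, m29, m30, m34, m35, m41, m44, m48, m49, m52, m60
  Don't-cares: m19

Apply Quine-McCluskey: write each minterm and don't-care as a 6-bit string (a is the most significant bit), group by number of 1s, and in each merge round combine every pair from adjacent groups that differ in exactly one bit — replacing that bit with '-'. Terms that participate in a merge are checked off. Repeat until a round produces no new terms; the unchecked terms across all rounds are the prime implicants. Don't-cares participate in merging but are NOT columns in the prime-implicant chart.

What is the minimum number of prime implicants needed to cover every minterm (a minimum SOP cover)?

size-2^0 implicants → 000000(✓)  000001(✓)  000100(✓)  000110(✓)  001111  010000(✓)  010011(✓)  010111(✓)  011010(✓)  011101  011110(✓)  100010(✓)  100011(✓)  101001  101100(✓)  110000(✓)  110001(✓)  110100(✓)  111100(✓)
size-2^1 implicants → -10000  0-0000  000-00  00000-  0001-0  010-11  011-10  1-1100  10001-  11-100  110-00  11000-
Unchecked terms (primes): -10000, 0-0000, 000-00, 00000-, 0001-0, 001111, 010-11, 011-10, 011101, 1-1100, 10001-, 101001, 11-100, 110-00, 11000-
Minterm coverage:
  m0 ⊆ 0-0000,000-00,00000-
  m1 ⊆ 00000- [E]
  m4 ⊆ 000-00,0001-0
  m6 ⊆ 0001-0 [E]
  m15 ⊆ 001111 [E]
  m16 ⊆ -10000,0-0000
  m23 ⊆ 010-11 [E]
  m26 ⊆ 011-10 [E]
  m29 ⊆ 011101 [E]
  m30 ⊆ 011-10 [E]
  m34 ⊆ 10001- [E]
  m35 ⊆ 10001- [E]
  m41 ⊆ 101001 [E]
  m44 ⊆ 1-1100 [E]
  m48 ⊆ -10000,110-00,11000-
  m49 ⊆ 11000- [E]
  m52 ⊆ 11-100,110-00
  m60 ⊆ 1-1100,11-100
E = {00000-, 0001-0, 001111, 010-11, 011-10, 011101, 1-1100, 10001-, 101001, 11000-}
Petrick residual → -10000, 11-100
Cover = bc'd'e'f' + a'b'c'd'e' + a'b'c'df' + a'b'cdef + a'bc'ef + a'bcef' + a'bcde'f + acde'f' + ab'c'd'e + ab'cd'e'f + abde'f' + abc'd'e'  |cover|=12

12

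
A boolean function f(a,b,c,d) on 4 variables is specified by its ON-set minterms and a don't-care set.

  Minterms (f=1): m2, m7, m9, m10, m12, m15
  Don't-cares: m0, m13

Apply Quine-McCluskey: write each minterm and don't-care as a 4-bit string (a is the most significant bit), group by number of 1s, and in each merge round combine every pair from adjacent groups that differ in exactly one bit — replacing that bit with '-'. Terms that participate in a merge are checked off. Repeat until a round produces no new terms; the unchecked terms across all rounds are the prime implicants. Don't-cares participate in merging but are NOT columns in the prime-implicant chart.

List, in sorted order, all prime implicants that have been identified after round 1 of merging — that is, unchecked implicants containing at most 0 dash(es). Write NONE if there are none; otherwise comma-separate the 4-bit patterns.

Round 0: 0000✓ 0010✓ 0111✓ 1001✓ 1010✓ 1100✓ 1101✓ 1111✓
Round 1: -010 -111 00-0 1-01 11-1 110-
PIs = {-010, -111, 00-0, 1-01, 11-1, 110-}

NONE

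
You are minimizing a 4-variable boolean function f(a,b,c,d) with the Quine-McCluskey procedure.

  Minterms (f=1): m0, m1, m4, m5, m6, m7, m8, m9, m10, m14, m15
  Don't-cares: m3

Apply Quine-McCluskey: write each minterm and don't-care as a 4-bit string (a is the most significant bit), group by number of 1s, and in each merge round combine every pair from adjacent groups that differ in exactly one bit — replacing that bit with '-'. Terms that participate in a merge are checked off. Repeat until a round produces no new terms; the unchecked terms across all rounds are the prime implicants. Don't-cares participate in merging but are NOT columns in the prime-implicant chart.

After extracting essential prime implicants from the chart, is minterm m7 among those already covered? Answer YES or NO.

YES

[col 0] 0000*, 0001*, 0011*, 0100*, 0101*, 0110*, 0111*, 1000*, 1001*, 1010*, 1110*, 1111*
[col 1] -000*, -001*, -110*, -111*, 0-00*, 0-01*, 0-11*, 00-1*, 000-*, 01-0*, 01-1*, 010-*, 011-*, 1-10, 10-0, 100-*, 111-*
[col 2] -00-, -11-, 0--1, 0-0-, 01--
Prime implicants: -00-, -11-, 0--1, 0-0-, 01--, 1-10, 10-0
PI chart (minterm → PIs covering it):
  0 | -00-,0-0-
  1 | -00-,0--1,0-0-
  4 | 0-0-,01--
  5 | 0--1,0-0-,01--
  6 | -11-,01--
  7 | -11-,0--1,01--
  8 | -00-,10-0
  9 | -00-  (sole → essential)
  10 | 1-10,10-0
  14 | -11-,1-10
  15 | -11-  (sole → essential)
Essential prime implicants: -00-, -11-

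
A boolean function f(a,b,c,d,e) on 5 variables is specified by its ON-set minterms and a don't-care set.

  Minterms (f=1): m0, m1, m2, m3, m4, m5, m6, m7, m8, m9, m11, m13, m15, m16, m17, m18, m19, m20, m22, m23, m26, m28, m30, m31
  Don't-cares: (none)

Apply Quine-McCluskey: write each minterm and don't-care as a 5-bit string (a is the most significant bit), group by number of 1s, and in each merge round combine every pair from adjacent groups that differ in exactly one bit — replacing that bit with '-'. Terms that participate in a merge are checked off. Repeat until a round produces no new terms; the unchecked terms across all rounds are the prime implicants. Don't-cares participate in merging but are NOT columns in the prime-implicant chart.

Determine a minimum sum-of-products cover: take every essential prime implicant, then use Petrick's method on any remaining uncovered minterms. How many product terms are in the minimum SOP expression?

7

size-2^0 implicants → 00000(✓)  00001(✓)  00010(✓)  00011(✓)  00100(✓)  00101(✓)  00110(✓)  00111(✓)  01000(✓)  01001(✓)  01011(✓)  01101(✓)  01111(✓)  10000(✓)  10001(✓)  10010(✓)  10011(✓)  10100(✓)  10110(✓)  10111(✓)  11010(✓)  11100(✓)  11110(✓)  11111(✓)
size-2^1 implicants → -0000(✓)  -0001(✓)  -0010(✓)  -0011(✓)  -0100(✓)  -0110(✓)  -0111(✓)  -1111(✓)  0-000(✓)  0-001(✓)  0-011(✓)  0-101(✓)  0-111(✓)  00-00(✓)  00-01(✓)  00-10(✓)  00-11(✓)  000-0(✓)  000-1(✓)  0000-(✓)  0001-(✓)  001-0(✓)  001-1(✓)  0010-(✓)  0011-(✓)  01-01(✓)  01-11(✓)  010-1(✓)  0100-(✓)  011-1(✓)  1-010(✓)  1-100(✓)  1-110(✓)  1-111(✓)  10-00(✓)  10-10(✓)  10-11(✓)  100-0(✓)  100-1(✓)  1000-(✓)  1001-(✓)  101-0(✓)  1011-(✓)  11-10(✓)  111-0(✓)  1111-(✓)
size-2^2 implicants → --111  -0-00(✓)  -0-10(✓)  -0-11(✓)  -00-0(✓)  -00-1(✓)  -000-(✓)  -001-(✓)  -01-0(✓)  -011-(✓)  0--01(✓)  0--11(✓)  0-0-1(✓)  0-00-  0-1-1(✓)  00--0(✓)  00--1(✓)  00-0-(✓)  00-1-(✓)  000--(✓)  001--(✓)  01--1(✓)  1--10  1-1-0  1-11-  10--0(✓)  10-1-(✓)  100--(✓)
size-2^3 implicants → -0--0  -0-1-  -00--  0---1  00---
Unchecked terms (primes): --111, -0--0, -0-1-, -00--, 0---1, 0-00-, 00---, 1--10, 1-1-0, 1-11-
Minterm coverage:
  m0 ⊆ -0--0,-00--,0-00-,00---
  m1 ⊆ -00--,0---1,0-00-,00---
  m2 ⊆ -0--0,-0-1-,-00--,00---
  m3 ⊆ -0-1-,-00--,0---1,00---
  m4 ⊆ -0--0,00---
  m5 ⊆ 0---1,00---
  m6 ⊆ -0--0,-0-1-,00---
  m7 ⊆ --111,-0-1-,0---1,00---
  m8 ⊆ 0-00- [E]
  m9 ⊆ 0---1,0-00-
  m11 ⊆ 0---1 [E]
  m13 ⊆ 0---1 [E]
  m15 ⊆ --111,0---1
  m16 ⊆ -0--0,-00--
  m17 ⊆ -00-- [E]
  m18 ⊆ -0--0,-0-1-,-00--,1--10
  m19 ⊆ -0-1-,-00--
  m20 ⊆ -0--0,1-1-0
  m22 ⊆ -0--0,-0-1-,1--10,1-1-0,1-11-
  m23 ⊆ --111,-0-1-,1-11-
  m26 ⊆ 1--10 [E]
  m28 ⊆ 1-1-0 [E]
  m30 ⊆ 1--10,1-1-0,1-11-
  m31 ⊆ --111,1-11-
E = {-00--, 0---1, 0-00-, 1--10, 1-1-0}
Petrick residual → --111, -0--0
Cover = cde + b'e' + b'c' + a'e + a'c'd' + ade' + ace'  |cover|=7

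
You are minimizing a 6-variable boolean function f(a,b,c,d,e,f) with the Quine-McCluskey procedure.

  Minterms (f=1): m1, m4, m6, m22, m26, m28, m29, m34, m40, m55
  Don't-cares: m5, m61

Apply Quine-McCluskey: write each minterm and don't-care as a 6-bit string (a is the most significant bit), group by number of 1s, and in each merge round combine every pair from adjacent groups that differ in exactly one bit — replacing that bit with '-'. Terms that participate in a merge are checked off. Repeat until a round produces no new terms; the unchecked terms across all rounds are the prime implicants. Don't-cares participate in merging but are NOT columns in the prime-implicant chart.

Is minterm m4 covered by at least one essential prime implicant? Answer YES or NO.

size-2^0 implicants → 000001(✓)  000100(✓)  000101(✓)  000110(✓)  010110(✓)  011010  011100(✓)  011101(✓)  100010  101000  110111  111101(✓)
size-2^1 implicants → -11101  0-0110  000-01  0001-0  00010-  01110-
Unchecked terms (primes): -11101, 0-0110, 000-01, 0001-0, 00010-, 011010, 01110-, 100010, 101000, 110111
Minterm coverage:
  m1 ⊆ 000-01 [E]
  m4 ⊆ 0001-0,00010-
  m6 ⊆ 0-0110,0001-0
  m22 ⊆ 0-0110 [E]
  m26 ⊆ 011010 [E]
  m28 ⊆ 01110- [E]
  m29 ⊆ -11101,01110-
  m34 ⊆ 100010 [E]
  m40 ⊆ 101000 [E]
  m55 ⊆ 110111 [E]
E = {0-0110, 000-01, 011010, 01110-, 100010, 101000, 110111}

NO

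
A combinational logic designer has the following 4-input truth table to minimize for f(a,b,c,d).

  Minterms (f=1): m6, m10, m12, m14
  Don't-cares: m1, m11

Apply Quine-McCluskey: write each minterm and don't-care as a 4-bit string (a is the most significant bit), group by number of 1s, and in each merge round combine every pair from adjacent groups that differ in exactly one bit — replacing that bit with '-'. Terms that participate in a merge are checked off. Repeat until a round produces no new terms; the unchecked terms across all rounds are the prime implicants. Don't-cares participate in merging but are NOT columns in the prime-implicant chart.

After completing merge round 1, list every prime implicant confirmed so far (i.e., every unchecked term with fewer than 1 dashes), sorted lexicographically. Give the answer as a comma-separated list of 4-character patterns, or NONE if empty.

Round 0: 0001 0110✓ 1010✓ 1011✓ 1100✓ 1110✓
Round 1: -110 1-10 101- 11-0
PIs = {-110, 0001, 1-10, 101-, 11-0}

0001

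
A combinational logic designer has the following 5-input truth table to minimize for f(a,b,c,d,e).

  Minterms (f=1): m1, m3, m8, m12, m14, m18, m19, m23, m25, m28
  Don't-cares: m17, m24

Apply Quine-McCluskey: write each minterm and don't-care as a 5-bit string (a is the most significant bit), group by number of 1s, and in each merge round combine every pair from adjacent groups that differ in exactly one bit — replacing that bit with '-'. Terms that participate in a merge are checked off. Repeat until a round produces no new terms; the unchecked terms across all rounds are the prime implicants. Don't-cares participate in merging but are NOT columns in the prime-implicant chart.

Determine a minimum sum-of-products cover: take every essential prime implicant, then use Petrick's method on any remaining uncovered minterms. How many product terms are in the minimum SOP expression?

6

size-2^0 implicants → 00001(✓)  00011(✓)  01000(✓)  01100(✓)  01110(✓)  10001(✓)  10010(✓)  10011(✓)  10111(✓)  11000(✓)  11001(✓)  11100(✓)
size-2^1 implicants → -0001(✓)  -0011(✓)  -1000(✓)  -1100(✓)  000-1(✓)  01-00(✓)  011-0  1-001  10-11  100-1(✓)  1001-  11-00(✓)  1100-
size-2^2 implicants → -00-1  -1-00
Unchecked terms (primes): -00-1, -1-00, 011-0, 1-001, 10-11, 1001-, 1100-
Minterm coverage:
  m1 ⊆ -00-1 [E]
  m3 ⊆ -00-1 [E]
  m8 ⊆ -1-00 [E]
  m12 ⊆ -1-00,011-0
  m14 ⊆ 011-0 [E]
  m18 ⊆ 1001- [E]
  m19 ⊆ -00-1,10-11,1001-
  m23 ⊆ 10-11 [E]
  m25 ⊆ 1-001,1100-
  m28 ⊆ -1-00 [E]
E = {-00-1, -1-00, 011-0, 10-11, 1001-}
Petrick residual → 1-001
Cover = b'c'e + bd'e' + a'bce' + ac'd'e + ab'de + ab'c'd  |cover|=6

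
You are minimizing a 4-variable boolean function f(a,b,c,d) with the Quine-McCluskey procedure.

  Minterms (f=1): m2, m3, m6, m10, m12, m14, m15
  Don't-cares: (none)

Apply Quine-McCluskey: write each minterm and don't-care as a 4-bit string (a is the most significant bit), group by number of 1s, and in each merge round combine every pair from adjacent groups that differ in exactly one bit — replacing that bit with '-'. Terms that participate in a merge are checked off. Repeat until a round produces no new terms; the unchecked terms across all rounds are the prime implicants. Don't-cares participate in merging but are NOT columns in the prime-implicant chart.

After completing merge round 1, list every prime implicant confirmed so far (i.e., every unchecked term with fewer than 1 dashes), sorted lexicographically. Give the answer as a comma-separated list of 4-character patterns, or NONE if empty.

[col 0] 0010*, 0011*, 0110*, 1010*, 1100*, 1110*, 1111*
[col 1] -010*, -110*, 0-10*, 001-, 1-10*, 11-0, 111-
[col 2] --10
Prime implicants: --10, 001-, 11-0, 111-

NONE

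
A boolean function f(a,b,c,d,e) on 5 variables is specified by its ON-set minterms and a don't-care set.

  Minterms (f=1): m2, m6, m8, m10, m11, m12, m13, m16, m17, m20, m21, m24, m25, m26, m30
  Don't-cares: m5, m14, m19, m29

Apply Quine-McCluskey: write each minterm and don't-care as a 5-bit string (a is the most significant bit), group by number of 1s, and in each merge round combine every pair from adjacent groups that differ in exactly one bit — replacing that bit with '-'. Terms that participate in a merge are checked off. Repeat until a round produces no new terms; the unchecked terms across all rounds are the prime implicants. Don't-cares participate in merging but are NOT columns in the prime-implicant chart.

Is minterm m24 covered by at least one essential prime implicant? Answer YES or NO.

NO

[col 0] 00010*, 00101*, 00110*, 01000*, 01010*, 01011*, 01100*, 01101*, 01110*, 10000*, 10001*, 10011*, 10100*, 10101*, 11000*, 11001*, 11010*, 11101*, 11110*
[col 1] -0101*, -1000*, -1010*, -1101*, -1110*, 0-010*, 0-101*, 0-110*, 00-10*, 01-00*, 01-10*, 010-0*, 0101-, 011-0*, 0110-, 1-000*, 1-001*, 1-101*, 10-00*, 10-01*, 100-1, 1000-*, 1010-*, 11-01*, 11-10*, 110-0*, 1100-*
[col 2] --101, -1-10, -10-0, 0--10, 01--0, 1--01, 1-00-, 10-0-
Prime implicants: --101, -1-10, -10-0, 0--10, 01--0, 0101-, 0110-, 1--01, 1-00-, 10-0-, 100-1
PI chart (minterm → PIs covering it):
  2 | 0--10  (sole → essential)
  6 | 0--10  (sole → essential)
  8 | -10-0,01--0
  10 | -1-10,-10-0,0--10,01--0,0101-
  11 | 0101-  (sole → essential)
  12 | 01--0,0110-
  13 | --101,0110-
  16 | 1-00-,10-0-
  17 | 1--01,1-00-,10-0-,100-1
  20 | 10-0-  (sole → essential)
  21 | --101,1--01,10-0-
  24 | -10-0,1-00-
  25 | 1--01,1-00-
  26 | -1-10,-10-0
  30 | -1-10  (sole → essential)
Essential prime implicants: -1-10, 0--10, 0101-, 10-0-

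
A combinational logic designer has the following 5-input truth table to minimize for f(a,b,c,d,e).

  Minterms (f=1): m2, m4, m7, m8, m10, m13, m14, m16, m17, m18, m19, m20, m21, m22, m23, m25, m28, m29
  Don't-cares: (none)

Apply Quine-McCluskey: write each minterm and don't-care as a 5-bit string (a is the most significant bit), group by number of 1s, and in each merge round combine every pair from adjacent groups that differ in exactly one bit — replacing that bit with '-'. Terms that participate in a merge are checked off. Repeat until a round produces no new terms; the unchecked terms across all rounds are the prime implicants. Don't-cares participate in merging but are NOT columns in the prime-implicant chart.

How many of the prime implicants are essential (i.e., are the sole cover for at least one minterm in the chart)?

[col 0] 00010*, 00100*, 00111*, 01000*, 01010*, 01101*, 01110*, 10000*, 10001*, 10010*, 10011*, 10100*, 10101*, 10110*, 10111*, 11001*, 11100*, 11101*
[col 1] -0010, -0100, -0111, -1101, 0-010, 01-10, 010-0, 1-001*, 1-100*, 1-101*, 10-00*, 10-01*, 10-10*, 10-11*, 100-0*, 100-1*, 1000-*, 1001-*, 101-0*, 101-1*, 1010-*, 1011-*, 11-01*, 1110-*
[col 2] 1--01, 1-10-, 10--0*, 10--1*, 10-0-*, 10-1-*, 100--*, 101--*
[col 3] 10---
Prime implicants: -0010, -0100, -0111, -1101, 0-010, 01-10, 010-0, 1--01, 1-10-, 10---
PI chart (minterm → PIs covering it):
  2 | -0010,0-010
  4 | -0100  (sole → essential)
  7 | -0111  (sole → essential)
  8 | 010-0  (sole → essential)
  10 | 0-010,01-10,010-0
  13 | -1101  (sole → essential)
  14 | 01-10  (sole → essential)
  16 | 10---  (sole → essential)
  17 | 1--01,10---
  18 | -0010,10---
  19 | 10---  (sole → essential)
  20 | -0100,1-10-,10---
  21 | 1--01,1-10-,10---
  22 | 10---  (sole → essential)
  23 | -0111,10---
  25 | 1--01  (sole → essential)
  28 | 1-10-  (sole → essential)
  29 | -1101,1--01,1-10-
Essential prime implicants: -0100, -0111, -1101, 01-10, 010-0, 1--01, 1-10-, 10---

8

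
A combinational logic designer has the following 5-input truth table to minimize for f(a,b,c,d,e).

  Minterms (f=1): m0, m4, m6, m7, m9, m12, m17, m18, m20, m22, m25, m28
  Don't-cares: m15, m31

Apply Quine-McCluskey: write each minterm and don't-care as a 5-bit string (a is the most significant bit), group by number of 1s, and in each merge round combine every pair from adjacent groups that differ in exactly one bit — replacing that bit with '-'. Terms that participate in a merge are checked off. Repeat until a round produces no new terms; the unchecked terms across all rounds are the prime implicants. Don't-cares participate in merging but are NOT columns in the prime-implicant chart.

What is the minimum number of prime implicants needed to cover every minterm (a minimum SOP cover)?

6

size-2^0 implicants → 00000(✓)  00100(✓)  00110(✓)  00111(✓)  01001(✓)  01100(✓)  01111(✓)  10001(✓)  10010(✓)  10100(✓)  10110(✓)  11001(✓)  11100(✓)  11111(✓)
size-2^1 implicants → -0100(✓)  -0110(✓)  -1001  -1100(✓)  -1111  0-100(✓)  0-111  00-00  001-0(✓)  0011-  1-001  1-100(✓)  10-10  101-0(✓)
size-2^2 implicants → --100  -01-0
Unchecked terms (primes): --100, -01-0, -1001, -1111, 0-111, 00-00, 0011-, 1-001, 10-10
Minterm coverage:
  m0 ⊆ 00-00 [E]
  m4 ⊆ --100,-01-0,00-00
  m6 ⊆ -01-0,0011-
  m7 ⊆ 0-111,0011-
  m9 ⊆ -1001 [E]
  m12 ⊆ --100 [E]
  m17 ⊆ 1-001 [E]
  m18 ⊆ 10-10 [E]
  m20 ⊆ --100,-01-0
  m22 ⊆ -01-0,10-10
  m25 ⊆ -1001,1-001
  m28 ⊆ --100 [E]
E = {--100, -1001, 00-00, 1-001, 10-10}
Petrick residual → 0011-
Cover = cd'e' + bc'd'e + a'b'd'e' + a'b'cd + ac'd'e + ab'de'  |cover|=6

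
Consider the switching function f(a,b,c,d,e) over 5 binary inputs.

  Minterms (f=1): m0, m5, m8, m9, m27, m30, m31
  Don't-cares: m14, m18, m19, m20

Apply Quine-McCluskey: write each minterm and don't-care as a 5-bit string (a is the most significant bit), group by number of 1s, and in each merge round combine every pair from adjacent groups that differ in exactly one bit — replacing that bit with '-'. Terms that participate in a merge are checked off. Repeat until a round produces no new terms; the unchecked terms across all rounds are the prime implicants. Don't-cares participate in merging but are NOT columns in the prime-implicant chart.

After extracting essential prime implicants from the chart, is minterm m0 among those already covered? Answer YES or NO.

YES

size-2^0 implicants → 00000(✓)  00101  01000(✓)  01001(✓)  01110(✓)  10010(✓)  10011(✓)  10100  11011(✓)  11110(✓)  11111(✓)
size-2^1 implicants → -1110  0-000  0100-  1-011  1001-  11-11  1111-
Unchecked terms (primes): -1110, 0-000, 00101, 0100-, 1-011, 1001-, 10100, 11-11, 1111-
Minterm coverage:
  m0 ⊆ 0-000 [E]
  m5 ⊆ 00101 [E]
  m8 ⊆ 0-000,0100-
  m9 ⊆ 0100- [E]
  m27 ⊆ 1-011,11-11
  m30 ⊆ -1110,1111-
  m31 ⊆ 11-11,1111-
E = {0-000, 00101, 0100-}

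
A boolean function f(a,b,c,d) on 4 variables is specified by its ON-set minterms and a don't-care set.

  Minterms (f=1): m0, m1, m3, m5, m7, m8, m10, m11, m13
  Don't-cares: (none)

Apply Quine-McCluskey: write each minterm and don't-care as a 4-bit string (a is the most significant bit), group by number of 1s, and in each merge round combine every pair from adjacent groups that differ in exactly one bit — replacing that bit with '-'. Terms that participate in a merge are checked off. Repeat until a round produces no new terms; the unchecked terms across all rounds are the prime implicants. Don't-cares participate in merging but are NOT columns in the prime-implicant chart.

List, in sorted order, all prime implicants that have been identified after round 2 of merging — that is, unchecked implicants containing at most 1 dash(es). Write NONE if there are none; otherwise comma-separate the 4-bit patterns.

-000, -011, -101, 000-, 10-0, 101-

[col 0] 0000*, 0001*, 0011*, 0101*, 0111*, 1000*, 1010*, 1011*, 1101*
[col 1] -000, -011, -101, 0-01*, 0-11*, 00-1*, 000-, 01-1*, 10-0, 101-
[col 2] 0--1
Prime implicants: -000, -011, -101, 0--1, 000-, 10-0, 101-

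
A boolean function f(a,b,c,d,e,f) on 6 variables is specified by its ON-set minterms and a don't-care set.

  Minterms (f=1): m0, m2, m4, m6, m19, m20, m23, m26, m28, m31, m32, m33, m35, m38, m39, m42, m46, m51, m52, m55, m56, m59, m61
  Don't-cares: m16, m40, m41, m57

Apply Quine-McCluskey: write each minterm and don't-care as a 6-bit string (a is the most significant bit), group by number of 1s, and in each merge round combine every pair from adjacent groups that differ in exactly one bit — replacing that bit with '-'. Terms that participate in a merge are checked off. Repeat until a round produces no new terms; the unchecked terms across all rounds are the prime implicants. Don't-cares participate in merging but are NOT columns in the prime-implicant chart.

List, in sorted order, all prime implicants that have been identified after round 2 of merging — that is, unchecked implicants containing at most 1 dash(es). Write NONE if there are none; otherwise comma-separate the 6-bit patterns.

-00000, -00110, -10100, 01-100, 01-111, 011010, 10-110, 1000-1, 10011-, 101-10, 1010-0, 11-011, 111-01, 1110-1

[col 0] 000000*, 000010*, 000100*, 000110*, 010000*, 010011*, 010100*, 010111*, 011010, 011100*, 011111*, 100000*, 100001*, 100011*, 100110*, 100111*, 101000*, 101001*, 101010*, 101110*, 110011*, 110100*, 110111*, 111000*, 111001*, 111011*, 111101*
[col 1] -00000, -00110, -10011*, -10100, -10111*, 0-0000*, 0-0100*, 000-00*, 000-10*, 0000-0*, 0001-0*, 01-100, 01-111, 010-00*, 010-11*, 1-0011*, 1-0111*, 1-1000*, 1-1001*, 10-000*, 10-001*, 10-110, 100-11*, 1000-1, 10000-*, 10011-, 101-10, 1010-0, 10100-*, 11-011, 110-11*, 111-01, 1110-1, 11100-*
[col 2] -10-11, 0-0-00, 000--0, 1-0-11, 1-100-, 10-00-
Prime implicants: -00000, -00110, -10-11, -10100, 0-0-00, 000--0, 01-100, 01-111, 011010, 1-0-11, 1-100-, 10-00-, 10-110, 1000-1, 10011-, 101-10, 1010-0, 11-011, 111-01, 1110-1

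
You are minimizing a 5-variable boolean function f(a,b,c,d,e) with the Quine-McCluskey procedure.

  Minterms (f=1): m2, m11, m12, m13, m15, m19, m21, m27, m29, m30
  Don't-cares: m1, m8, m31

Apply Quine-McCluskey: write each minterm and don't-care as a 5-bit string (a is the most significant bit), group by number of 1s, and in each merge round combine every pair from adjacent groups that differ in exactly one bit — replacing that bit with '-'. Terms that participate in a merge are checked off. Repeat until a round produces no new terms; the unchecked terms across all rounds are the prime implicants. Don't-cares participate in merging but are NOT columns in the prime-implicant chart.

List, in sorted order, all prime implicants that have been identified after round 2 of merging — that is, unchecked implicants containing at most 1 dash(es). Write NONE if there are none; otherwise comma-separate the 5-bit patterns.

00001, 00010, 01-00, 0110-, 1-011, 1-101, 1111-

Round 0: 00001 00010 01000✓ 01011✓ 01100✓ 01101✓ 01111✓ 10011✓ 10101✓ 11011✓ 11101✓ 11110✓ 11111✓
Round 1: -1011✓ -1101✓ -1111✓ 01-00 01-11✓ 011-1✓ 0110- 1-011 1-101 11-11✓ 111-1✓ 1111-
Round 2: -1-11 -11-1
PIs = {-1-11, -11-1, 00001, 00010, 01-00, 0110-, 1-011, 1-101, 1111-}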